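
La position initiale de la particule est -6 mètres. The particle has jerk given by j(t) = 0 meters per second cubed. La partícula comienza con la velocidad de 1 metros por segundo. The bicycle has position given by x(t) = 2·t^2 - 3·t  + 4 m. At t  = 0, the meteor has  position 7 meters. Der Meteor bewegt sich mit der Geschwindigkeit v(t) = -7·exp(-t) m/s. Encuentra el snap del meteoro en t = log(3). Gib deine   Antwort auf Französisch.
Pour résoudre ceci, nous devons prendre 3 dérivées de notre équation de la vitesse v(t) = -7·exp(-t). La dérivée de la vitesse donne l'accélération: a(t) = 7·exp(-t). En prenant d/dt de a(t), nous trouvons j(t) = -7·exp(-t). En dérivant le jerk, nous obtenons le snap: s(t) = 7·exp(-t). De l'équation du snap s(t) = 7·exp(-t), nous substituons t = log(3) pour obtenir s = 7/3.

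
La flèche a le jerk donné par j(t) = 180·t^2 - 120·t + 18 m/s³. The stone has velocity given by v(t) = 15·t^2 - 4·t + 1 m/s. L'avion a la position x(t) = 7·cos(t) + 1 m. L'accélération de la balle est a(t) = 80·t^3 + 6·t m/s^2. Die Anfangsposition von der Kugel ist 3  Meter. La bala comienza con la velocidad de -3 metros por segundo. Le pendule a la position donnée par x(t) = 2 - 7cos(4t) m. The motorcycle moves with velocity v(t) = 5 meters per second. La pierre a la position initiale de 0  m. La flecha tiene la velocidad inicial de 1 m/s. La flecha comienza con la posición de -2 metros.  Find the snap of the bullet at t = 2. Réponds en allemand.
Ausgehend von der Beschleunigung a(t) = 80·t^3 + 6·t, nehmen wir 2 Ableitungen. Durch Ableiten von der Beschleunigung erhalten wir den Ruck: j(t) = 240·t^2 + 6. Die Ableitung von dem Ruck ergibt den Snap: s(t) = 480·t. Aus der Gleichung für den Snap s(t) = 480·t, setzen wir t = 2 ein und erhalten s = 960.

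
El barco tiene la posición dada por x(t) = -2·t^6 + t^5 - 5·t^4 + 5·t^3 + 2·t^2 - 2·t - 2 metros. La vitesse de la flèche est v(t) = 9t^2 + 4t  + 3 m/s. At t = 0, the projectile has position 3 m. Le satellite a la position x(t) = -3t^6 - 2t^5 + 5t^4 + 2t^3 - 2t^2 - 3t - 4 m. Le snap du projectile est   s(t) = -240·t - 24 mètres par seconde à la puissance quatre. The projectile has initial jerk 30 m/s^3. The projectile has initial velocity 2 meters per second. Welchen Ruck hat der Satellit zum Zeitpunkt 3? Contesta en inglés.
Starting from position x(t) = -3·t^6 - 2·t^5 + 5·t^4 + 2·t^3 - 2·t^2 - 3·t - 4, we take 3 derivatives. The derivative of position gives velocity: v(t) = -18·t^5 - 10·t^4 + 20·t^3 + 6·t^2 - 4·t - 3. The derivative of velocity gives acceleration: a(t) = -90·t^4 - 40·t^3 + 60·t^2 + 12·t - 4. Taking d/dt of a(t), we find j(t) = -360·t^3 - 120·t^2 + 120·t + 12. From the given jerk equation j(t) = -360·t^3 - 120·t^2 + 120·t + 12, we substitute t = 3 to get j = -10428.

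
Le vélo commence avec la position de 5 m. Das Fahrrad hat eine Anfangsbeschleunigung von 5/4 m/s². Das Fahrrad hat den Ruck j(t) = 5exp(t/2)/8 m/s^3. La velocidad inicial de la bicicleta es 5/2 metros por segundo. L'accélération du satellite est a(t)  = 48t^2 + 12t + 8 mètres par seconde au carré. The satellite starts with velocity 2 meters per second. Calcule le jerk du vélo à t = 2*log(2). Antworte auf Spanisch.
Tenemos la sacudida j(t) = 5·exp(t/2)/8. Sustituyendo t = 2*log(2): j(2*log(2)) = 5/4.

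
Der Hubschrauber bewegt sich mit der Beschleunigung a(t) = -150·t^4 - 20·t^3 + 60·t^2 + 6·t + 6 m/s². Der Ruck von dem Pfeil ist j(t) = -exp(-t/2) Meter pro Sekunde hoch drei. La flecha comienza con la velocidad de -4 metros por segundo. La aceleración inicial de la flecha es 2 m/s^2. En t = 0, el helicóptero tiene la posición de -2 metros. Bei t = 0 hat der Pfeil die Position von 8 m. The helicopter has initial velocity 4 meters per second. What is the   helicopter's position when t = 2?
We need to integrate our acceleration equation a(t) = -150·t^4 - 20·t^3 + 60·t^2 + 6·t + 6 2 times. The integral of acceleration, with v(0) = 4, gives velocity: v(t) = -30·t^5 - 5·t^4 + 20·t^3 + 3·t^2 + 6·t + 4. Integrating velocity and using the initial condition x(0) = -2, we get x(t) = -5·t^6 - t^5 + 5·t^4 + t^3 + 3·t^2 + 4·t - 2. Using x(t) = -5·t^6 - t^5 + 5·t^4 + t^3 + 3·t^2 + 4·t - 2 and substituting t = 2, we find x = -246.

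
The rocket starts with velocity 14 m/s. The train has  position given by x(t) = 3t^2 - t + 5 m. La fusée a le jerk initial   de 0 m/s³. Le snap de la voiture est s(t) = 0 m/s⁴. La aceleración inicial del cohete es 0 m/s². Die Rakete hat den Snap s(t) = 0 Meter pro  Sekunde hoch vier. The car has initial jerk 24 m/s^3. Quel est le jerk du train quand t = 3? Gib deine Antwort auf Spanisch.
Debemos derivar nuestra ecuación de la posición x(t) = 3·t^2 - t + 5 3 veces. Derivando la posición, obtenemos la velocidad: v(t) = 6·t - 1. La derivada de la velocidad da la aceleración: a(t) = 6. Derivando la aceleración, obtenemos la sacudida: j(t) = 0. Usando j(t) = 0 y sustituyendo t = 3, encontramos j = 0.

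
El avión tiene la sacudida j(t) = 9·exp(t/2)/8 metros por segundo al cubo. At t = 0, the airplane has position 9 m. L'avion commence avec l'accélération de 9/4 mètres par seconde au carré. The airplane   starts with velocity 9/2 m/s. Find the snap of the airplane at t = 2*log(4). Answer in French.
Pour résoudre ceci, nous devons prendre 1 dérivée de notre équation du jerk j(t) = 9·exp(t/2)/8. En prenant d/dt de j(t), nous trouvons s(t) = 9·exp(t/2)/16. En utilisant s(t) = 9·exp(t/2)/16 et en substituant t = 2*log(4), nous trouvons s = 9/4.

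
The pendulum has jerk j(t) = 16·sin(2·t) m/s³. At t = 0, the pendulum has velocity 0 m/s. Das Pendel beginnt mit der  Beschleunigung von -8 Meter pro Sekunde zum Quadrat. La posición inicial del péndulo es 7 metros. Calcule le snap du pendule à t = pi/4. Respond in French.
Nous devons dériver notre équation du jerk j(t) = 16·sin(2·t) 1 fois. En prenant d/dt de j(t), nous trouvons s(t) = 32·cos(2·t). De l'équation du snap s(t) = 32·cos(2·t), nous substituons t = pi/4 pour obtenir s = 0.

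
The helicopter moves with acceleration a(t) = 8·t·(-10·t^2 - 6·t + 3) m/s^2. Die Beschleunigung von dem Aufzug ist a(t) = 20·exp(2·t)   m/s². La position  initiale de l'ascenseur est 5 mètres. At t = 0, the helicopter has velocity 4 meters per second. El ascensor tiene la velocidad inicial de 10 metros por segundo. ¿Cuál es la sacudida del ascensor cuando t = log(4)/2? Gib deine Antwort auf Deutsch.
Wir müssen unsere Gleichung für die Beschleunigung a(t) = 20·exp(2·t) 1-mal ableiten. Die Ableitung von der Beschleunigung ergibt den Ruck: j(t) = 40·exp(2·t). Aus der Gleichung für den Ruck j(t) = 40·exp(2·t), setzen wir t = log(4)/2 ein und erhalten j = 160.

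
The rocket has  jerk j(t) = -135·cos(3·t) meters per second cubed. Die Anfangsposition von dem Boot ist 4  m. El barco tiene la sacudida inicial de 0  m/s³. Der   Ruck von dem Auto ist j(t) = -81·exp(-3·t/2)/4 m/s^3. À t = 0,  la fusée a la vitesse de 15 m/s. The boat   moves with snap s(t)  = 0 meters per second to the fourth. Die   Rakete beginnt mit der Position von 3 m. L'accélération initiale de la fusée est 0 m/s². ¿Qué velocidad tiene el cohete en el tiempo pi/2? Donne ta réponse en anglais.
Starting from jerk j(t) = -135·cos(3·t), we take 2 integrals. The antiderivative of jerk, with a(0) = 0, gives acceleration: a(t) = -45·sin(3·t). Integrating acceleration and using the initial condition v(0) = 15, we get v(t) = 15·cos(3·t). From the given velocity equation v(t) = 15·cos(3·t), we substitute t = pi/2 to get v = 0.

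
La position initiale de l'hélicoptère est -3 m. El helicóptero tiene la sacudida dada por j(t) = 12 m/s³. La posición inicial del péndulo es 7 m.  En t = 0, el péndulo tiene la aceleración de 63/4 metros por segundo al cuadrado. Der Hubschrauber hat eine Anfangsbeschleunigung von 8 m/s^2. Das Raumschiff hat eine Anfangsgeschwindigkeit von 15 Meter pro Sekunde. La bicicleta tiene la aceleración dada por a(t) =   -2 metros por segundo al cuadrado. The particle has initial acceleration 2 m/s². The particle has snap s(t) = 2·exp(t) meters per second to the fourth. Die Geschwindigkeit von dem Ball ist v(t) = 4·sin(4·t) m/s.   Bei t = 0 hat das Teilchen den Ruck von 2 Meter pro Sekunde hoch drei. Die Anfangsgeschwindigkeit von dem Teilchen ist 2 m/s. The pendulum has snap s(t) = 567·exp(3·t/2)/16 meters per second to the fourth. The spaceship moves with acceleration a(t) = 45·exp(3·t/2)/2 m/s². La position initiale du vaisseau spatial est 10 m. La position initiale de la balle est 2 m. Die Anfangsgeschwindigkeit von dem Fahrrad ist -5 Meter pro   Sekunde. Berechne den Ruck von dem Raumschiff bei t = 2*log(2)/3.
Um dies zu lösen, müssen wir 1 Ableitung unserer Gleichung für die Beschleunigung a(t) = 45·exp(3·t/2)/2 nehmen. Mit d/dt von a(t) finden wir j(t) = 135·exp(3·t/2)/4. Aus der Gleichung für den Ruck j(t) = 135·exp(3·t/2)/4, setzen wir t = 2*log(2)/3 ein und erhalten j = 135/2.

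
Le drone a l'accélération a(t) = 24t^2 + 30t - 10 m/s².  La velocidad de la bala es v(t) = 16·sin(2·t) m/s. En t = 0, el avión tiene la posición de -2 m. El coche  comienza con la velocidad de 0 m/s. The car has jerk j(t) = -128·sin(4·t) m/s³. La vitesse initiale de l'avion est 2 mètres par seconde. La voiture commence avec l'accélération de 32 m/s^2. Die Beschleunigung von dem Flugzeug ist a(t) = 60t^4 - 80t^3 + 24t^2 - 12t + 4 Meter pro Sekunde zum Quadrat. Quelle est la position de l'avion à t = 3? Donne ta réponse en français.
Nous devons intégrer notre équation de l'accélération a(t) = 60·t^4 - 80·t^3 + 24·t^2 - 12·t + 4 2 fois. En prenant ∫a(t)dt et en appliquant v(0) = 2, nous trouvons v(t) = 12·t^5 - 20·t^4 + 8·t^3 - 6·t^2 + 4·t + 2. La primitive de la vitesse, avec x(0) = -2, donne la position: x(t) = 2·t^6 - 4·t^5 + 2·t^4 - 2·t^3 + 2·t^2 + 2·t - 2. Nous avons la position x(t) = 2·t^6 - 4·t^5 + 2·t^4 - 2·t^3 + 2·t^2 + 2·t - 2. En substituant t = 3: x(3) = 616.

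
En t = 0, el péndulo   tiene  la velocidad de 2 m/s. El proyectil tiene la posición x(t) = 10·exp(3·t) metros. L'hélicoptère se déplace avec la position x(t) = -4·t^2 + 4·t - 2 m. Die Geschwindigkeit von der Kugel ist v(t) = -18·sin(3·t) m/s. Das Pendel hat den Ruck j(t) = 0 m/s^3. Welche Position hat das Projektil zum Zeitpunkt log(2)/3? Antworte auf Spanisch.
Tenemos la posición x(t) = 10·exp(3·t). Sustituyendo t = log(2)/3: x(log(2)/3) = 20.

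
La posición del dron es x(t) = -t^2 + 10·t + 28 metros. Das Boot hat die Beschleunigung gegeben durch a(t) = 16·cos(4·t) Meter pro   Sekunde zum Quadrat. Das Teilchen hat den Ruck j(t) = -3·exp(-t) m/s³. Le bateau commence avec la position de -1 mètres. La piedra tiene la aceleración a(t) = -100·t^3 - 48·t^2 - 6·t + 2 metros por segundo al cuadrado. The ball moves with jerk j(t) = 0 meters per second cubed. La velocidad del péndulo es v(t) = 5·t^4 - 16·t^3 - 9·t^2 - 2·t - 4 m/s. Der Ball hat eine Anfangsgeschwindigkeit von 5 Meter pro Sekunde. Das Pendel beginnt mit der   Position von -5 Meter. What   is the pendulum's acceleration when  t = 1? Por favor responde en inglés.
We must differentiate our velocity equation v(t) = 5·t^4 - 16·t^3 - 9·t^2 - 2·t - 4 1 time. Taking d/dt of v(t), we find a(t) = 20·t^3 - 48·t^2 - 18·t - 2. Using a(t) = 20·t^3 - 48·t^2 - 18·t - 2 and substituting t = 1, we find a = -48.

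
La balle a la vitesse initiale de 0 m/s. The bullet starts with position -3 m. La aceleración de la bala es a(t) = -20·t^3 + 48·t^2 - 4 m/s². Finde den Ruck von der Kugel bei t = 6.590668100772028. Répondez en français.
Pour résoudre ceci, nous devons prendre 1 dérivée de notre équation de l'accélération a(t) = -20·t^3 + 48·t^2 - 4. En dérivant l'accélération, nous obtenons le jerk: j(t) = -60·t^2 + 96·t. En utilisant j(t) = -60·t^2 + 96·t et en substituant t = 6.590668100772028, nous trouvons j = -1973.51022319792.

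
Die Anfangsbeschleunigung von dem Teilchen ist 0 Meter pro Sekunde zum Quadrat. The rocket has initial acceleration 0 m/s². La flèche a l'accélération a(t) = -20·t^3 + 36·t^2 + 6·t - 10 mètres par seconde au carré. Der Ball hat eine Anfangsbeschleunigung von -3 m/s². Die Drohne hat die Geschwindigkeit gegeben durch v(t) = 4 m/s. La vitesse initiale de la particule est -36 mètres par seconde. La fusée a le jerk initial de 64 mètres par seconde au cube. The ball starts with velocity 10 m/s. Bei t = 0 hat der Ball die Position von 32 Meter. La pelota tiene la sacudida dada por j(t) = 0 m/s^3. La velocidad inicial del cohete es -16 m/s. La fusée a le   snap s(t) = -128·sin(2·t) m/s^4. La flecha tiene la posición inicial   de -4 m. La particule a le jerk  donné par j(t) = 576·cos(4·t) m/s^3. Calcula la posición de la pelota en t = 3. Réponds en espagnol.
Para resolver esto, necesitamos tomar 3 antiderivadas de nuestra ecuación de la sacudida j(t) = 0. Tomando ∫j(t)dt y aplicando a(0) = -3, encontramos a(t) = -3. Tomando ∫a(t)dt y aplicando v(0) = 10, encontramos v(t) = 10 - 3·t. La integral de la velocidad es la posición. Usando x(0) = 32, obtenemos x(t) = -3·t^2/2 + 10·t + 32. De la ecuación de la posición x(t) = -3·t^2/2 + 10·t + 32, sustituimos t = 3 para obtener x = 97/2.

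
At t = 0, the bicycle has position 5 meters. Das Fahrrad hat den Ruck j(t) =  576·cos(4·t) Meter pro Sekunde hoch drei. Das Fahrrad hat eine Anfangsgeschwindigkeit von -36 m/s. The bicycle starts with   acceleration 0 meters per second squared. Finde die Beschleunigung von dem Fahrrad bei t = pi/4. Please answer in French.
Nous devons trouver la primitive de notre équation du jerk j(t) = 576·cos(4·t) 1 fois. L'intégrale du jerk, avec a(0) = 0, donne l'accélération: a(t) = 144·sin(4·t). En utilisant a(t) = 144·sin(4·t) et en substituant t = pi/4, nous trouvons a = 0.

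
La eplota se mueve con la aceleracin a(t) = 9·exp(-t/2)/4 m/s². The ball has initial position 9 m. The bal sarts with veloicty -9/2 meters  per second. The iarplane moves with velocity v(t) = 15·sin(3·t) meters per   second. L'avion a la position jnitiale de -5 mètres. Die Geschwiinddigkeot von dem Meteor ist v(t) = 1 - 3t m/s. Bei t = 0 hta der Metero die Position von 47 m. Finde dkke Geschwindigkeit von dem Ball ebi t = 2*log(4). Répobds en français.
Pour résoudre ceci, nous devons prendre 1 primitive de notre équation de l'accélération a(t) = 9·exp(-t/2)/4. En intégrant l'accélération et en utilisant la condition initiale v(0) = -9/2, nous obtenons v(t) = -9·exp(-t/2)/2. En utilisant v(t) = -9·exp(-t/2)/2 et en substituant t = 2*log(4), nous trouvons v = -9/8.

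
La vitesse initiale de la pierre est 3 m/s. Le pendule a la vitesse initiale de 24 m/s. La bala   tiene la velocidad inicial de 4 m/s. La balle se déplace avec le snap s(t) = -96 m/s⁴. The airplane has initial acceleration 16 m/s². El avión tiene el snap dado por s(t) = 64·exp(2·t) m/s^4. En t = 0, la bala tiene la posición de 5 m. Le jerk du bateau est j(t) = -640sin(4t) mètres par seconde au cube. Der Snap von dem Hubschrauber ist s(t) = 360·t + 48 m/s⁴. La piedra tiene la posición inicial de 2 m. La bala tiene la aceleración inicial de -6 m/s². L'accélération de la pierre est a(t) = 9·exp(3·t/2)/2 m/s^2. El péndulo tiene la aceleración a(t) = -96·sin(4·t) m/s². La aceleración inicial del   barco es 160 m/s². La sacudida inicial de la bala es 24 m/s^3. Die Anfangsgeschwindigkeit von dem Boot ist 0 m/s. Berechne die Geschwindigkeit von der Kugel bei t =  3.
Ausgehend von dem Snap s(t) = -96, nehmen wir 3 Integrale. Mit ∫s(t)dt und Anwendung von j(0) = 24, finden wir j(t) = 24 - 96·t. Das Integral von dem Ruck, mit a(0) = -6, ergibt die Beschleunigung: a(t) = -48·t^2 + 24·t - 6. Die Stammfunktion von der Beschleunigung ist die Geschwindigkeit. Mit v(0) = 4 erhalten wir v(t) = -16·t^3 + 12·t^2 - 6·t + 4. Wir haben die Geschwindigkeit v(t) = -16·t^3 + 12·t^2 - 6·t + 4. Durch Einsetzen von t = 3: v(3) = -338.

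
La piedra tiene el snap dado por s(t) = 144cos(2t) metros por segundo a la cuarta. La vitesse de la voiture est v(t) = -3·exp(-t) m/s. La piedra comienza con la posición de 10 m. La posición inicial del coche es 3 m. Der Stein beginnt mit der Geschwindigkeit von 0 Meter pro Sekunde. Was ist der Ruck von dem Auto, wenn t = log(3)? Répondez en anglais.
We must differentiate our velocity equation v(t) = -3·exp(-t) 2 times. Differentiating velocity, we get acceleration: a(t) = 3·exp(-t). Taking d/dt of a(t), we find j(t) = -3·exp(-t). From the given jerk equation j(t) = -3·exp(-t), we substitute t = log(3) to get j = -1.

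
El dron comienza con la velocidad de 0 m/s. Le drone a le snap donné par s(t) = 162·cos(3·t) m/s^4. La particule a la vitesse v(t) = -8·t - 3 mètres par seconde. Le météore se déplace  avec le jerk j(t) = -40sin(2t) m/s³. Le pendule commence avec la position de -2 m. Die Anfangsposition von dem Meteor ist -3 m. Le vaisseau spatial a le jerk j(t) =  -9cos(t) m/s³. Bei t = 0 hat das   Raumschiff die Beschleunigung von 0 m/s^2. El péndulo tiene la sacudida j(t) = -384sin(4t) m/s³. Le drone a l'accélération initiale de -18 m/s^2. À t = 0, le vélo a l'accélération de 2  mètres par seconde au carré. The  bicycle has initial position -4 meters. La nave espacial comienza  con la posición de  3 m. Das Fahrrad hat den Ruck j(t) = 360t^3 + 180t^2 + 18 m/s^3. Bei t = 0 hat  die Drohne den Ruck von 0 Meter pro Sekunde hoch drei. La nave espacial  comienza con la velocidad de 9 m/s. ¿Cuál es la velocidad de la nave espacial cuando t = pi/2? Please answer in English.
To solve this, we need to take 2 antiderivatives of our jerk equation j(t) = -9·cos(t). The antiderivative of jerk, with a(0) = 0, gives acceleration: a(t) = -9·sin(t). Taking ∫a(t)dt and applying v(0) = 9, we find v(t) = 9·cos(t). Using v(t) = 9·cos(t) and substituting t = pi/2, we find v = 0.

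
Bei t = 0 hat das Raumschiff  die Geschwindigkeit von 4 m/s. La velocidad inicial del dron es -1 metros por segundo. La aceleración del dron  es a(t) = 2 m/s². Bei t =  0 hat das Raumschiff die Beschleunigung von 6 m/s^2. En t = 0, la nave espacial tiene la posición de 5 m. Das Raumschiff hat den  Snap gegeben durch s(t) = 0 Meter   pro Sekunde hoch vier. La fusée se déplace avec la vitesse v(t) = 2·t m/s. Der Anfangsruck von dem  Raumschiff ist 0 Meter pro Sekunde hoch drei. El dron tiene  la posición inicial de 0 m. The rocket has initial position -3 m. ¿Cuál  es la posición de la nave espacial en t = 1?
Para resolver esto, necesitamos tomar 4 antiderivadas de nuestra ecuación del snap s(t) = 0. La antiderivada del snap, con j(0) = 0, da la sacudida: j(t) = 0. Integrando la sacudida y usando la condición inicial a(0) = 6, obtenemos a(t) = 6. La integral de la aceleración es la velocidad. Usando v(0) = 4, obtenemos v(t) = 6·t + 4. La integral de la velocidad es la posición. Usando x(0) = 5, obtenemos x(t) = 3·t^2 + 4·t + 5. De la ecuación de la posición x(t) = 3·t^2 + 4·t + 5, sustituimos t = 1 para obtener x = 12.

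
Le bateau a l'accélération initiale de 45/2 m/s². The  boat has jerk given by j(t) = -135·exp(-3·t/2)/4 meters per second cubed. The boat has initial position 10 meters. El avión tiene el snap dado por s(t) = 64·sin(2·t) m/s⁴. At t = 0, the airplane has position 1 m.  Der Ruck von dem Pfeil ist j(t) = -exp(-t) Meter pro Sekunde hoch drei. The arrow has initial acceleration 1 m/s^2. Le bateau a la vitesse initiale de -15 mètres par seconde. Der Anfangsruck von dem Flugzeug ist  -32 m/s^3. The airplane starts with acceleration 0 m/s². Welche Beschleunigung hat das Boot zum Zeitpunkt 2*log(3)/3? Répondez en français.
Nous devons trouver la primitive de notre équation du jerk j(t) = -135·exp(-3·t/2)/4 1 fois. L'intégrale du jerk est l'accélération. En utilisant a(0) = 45/2, nous obtenons a(t) = 45·exp(-3·t/2)/2. De l'équation de l'accélération a(t) = 45·exp(-3·t/2)/2, nous substituons t = 2*log(3)/3 pour obtenir a = 15/2.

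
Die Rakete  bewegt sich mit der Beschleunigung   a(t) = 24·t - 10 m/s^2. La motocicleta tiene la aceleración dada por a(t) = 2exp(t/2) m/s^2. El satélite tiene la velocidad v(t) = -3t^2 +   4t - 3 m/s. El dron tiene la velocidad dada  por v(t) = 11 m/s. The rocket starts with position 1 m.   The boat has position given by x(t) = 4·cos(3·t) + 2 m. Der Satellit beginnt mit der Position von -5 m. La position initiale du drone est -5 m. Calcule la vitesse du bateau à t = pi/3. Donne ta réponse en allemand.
Um dies zu lösen, müssen wir 1 Ableitung unserer Gleichung für die Position x(t) = 4·cos(3·t) + 2 nehmen. Mit d/dt von x(t) finden wir v(t) = -12·sin(3·t). Mit v(t) = -12·sin(3·t) und Einsetzen von t = pi/3, finden wir v = 0.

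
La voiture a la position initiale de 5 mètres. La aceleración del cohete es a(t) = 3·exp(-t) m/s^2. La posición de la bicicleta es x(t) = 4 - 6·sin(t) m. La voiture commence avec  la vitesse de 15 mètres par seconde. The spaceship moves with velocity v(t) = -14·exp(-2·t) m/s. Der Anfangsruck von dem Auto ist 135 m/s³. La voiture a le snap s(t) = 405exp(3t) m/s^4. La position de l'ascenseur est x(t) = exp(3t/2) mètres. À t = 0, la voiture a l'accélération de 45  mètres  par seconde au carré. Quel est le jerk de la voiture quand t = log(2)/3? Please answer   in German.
Wir müssen unsere Gleichung für den Snap s(t) = 405·exp(3·t) 1-mal integrieren. Durch Integration von dem Snap und Verwendung der Anfangsbedingung j(0) = 135, erhalten wir j(t) = 135·exp(3·t). Mit j(t) = 135·exp(3·t) und Einsetzen von t = log(2)/3, finden wir j = 270.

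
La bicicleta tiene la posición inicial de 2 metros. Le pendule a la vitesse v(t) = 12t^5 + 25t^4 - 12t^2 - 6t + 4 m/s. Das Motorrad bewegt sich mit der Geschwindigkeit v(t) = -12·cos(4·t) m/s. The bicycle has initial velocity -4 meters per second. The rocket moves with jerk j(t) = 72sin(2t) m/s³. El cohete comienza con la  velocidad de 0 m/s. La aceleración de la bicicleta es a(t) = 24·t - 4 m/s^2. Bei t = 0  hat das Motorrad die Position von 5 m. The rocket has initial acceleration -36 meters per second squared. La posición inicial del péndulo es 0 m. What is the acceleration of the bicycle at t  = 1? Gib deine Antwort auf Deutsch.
Mit a(t) = 24·t - 4 und Einsetzen von t = 1, finden wir a = 20.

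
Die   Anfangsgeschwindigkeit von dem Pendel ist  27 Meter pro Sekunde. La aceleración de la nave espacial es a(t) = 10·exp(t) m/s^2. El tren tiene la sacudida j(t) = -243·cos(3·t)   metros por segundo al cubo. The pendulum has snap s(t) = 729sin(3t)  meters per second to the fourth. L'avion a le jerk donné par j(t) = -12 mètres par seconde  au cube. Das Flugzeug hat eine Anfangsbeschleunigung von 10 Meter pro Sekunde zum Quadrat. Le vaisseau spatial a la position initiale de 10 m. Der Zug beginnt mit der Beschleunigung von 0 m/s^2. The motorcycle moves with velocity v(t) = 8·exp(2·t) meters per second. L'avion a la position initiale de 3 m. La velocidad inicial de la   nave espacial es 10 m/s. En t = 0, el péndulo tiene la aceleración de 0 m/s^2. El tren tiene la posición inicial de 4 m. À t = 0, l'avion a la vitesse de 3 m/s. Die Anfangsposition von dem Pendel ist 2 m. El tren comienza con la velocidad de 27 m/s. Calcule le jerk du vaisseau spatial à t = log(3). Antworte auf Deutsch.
Ausgehend von der Beschleunigung a(t) = 10·exp(t), nehmen wir 1 Ableitung. Mit d/dt von a(t) finden wir j(t) = 10·exp(t). Mit j(t) = 10·exp(t) und Einsetzen von t = log(3), finden wir j = 30.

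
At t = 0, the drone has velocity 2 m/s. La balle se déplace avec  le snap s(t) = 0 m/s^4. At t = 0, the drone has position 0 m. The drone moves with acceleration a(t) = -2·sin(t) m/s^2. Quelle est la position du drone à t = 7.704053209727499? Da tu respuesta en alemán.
Wir müssen das Integral unserer Gleichung für die Beschleunigung a(t) = -2·sin(t) 2-mal finden. Die Stammfunktion von der Beschleunigung, mit v(0) = 2, ergibt die Geschwindigkeit: v(t) = 2·cos(t). Das Integral von der Geschwindigkeit ist die Position. Mit x(0) = 0 erhalten wir x(t) = 2·sin(t). Mit x(t) = 2·sin(t) und Einsetzen von t = 7.704053209727499, finden wir x = 1.97756354310023.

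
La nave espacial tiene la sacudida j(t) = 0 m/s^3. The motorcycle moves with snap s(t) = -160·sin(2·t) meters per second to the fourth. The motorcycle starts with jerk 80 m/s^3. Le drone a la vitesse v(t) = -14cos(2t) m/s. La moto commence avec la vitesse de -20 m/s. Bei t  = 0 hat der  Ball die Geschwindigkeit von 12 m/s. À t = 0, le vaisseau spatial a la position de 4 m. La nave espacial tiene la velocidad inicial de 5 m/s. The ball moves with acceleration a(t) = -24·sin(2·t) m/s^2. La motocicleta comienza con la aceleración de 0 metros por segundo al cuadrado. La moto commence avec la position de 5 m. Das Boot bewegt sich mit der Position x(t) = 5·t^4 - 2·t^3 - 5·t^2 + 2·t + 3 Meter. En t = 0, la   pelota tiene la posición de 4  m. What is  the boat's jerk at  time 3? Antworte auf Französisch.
Nous devons dériver notre équation de la position x(t) = 5·t^4 - 2·t^3 - 5·t^2 + 2·t + 3 3 fois. En prenant d/dt de x(t), nous trouvons v(t) = 20·t^3 - 6·t^2 - 10·t + 2. En prenant d/dt de v(t), nous trouvons a(t) = 60·t^2 - 12·t - 10. En dérivant l'accélération, nous obtenons le jerk: j(t) = 120·t - 12. Nous avons le jerk j(t) = 120·t - 12. En substituant t = 3: j(3) = 348.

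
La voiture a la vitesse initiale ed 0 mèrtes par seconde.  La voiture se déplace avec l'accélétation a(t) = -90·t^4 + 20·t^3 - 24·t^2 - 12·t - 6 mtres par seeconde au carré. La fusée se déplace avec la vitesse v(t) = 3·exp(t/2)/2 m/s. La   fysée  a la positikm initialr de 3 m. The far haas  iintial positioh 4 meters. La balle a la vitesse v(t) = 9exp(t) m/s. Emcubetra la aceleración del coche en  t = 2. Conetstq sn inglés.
From the given acceleration equation a(t) = -90·t^4 + 20·t^3 - 24·t^2 - 12·t - 6, we substitute t = 2 to get a = -1406.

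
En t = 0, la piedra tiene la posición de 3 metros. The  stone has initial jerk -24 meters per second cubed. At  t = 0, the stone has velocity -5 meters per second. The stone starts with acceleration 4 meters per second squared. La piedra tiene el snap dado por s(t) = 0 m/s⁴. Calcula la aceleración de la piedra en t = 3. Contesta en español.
Partiendo del snap s(t) = 0, tomamos 2 antiderivadas. Integrando el snap y usando la condición inicial j(0) = -24, obtenemos j(t) = -24. Tomando ∫j(t)dt y aplicando a(0) = 4, encontramos a(t) = 4 - 24·t. Tenemos la aceleración a(t) = 4 - 24·t. Sustituyendo t = 3: a(3) = -68.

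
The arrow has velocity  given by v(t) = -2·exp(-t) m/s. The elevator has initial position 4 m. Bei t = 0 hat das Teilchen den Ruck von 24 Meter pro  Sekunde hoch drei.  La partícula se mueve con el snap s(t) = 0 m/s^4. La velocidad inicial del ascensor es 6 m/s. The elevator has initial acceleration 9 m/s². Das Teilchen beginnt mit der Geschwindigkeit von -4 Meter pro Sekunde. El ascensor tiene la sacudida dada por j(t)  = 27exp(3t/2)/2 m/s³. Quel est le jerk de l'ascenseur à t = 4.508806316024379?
Nous avons le jerk j(t) = 27·exp(3·t/2)/2. En substituant t = 4.508806316024379: j(4.508806316024379) = 11683.1061611438.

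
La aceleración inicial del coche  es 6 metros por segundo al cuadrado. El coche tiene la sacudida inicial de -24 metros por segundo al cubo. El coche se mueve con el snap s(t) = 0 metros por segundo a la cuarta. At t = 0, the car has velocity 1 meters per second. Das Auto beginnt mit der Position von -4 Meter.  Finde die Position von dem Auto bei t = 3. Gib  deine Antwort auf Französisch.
En partant du snap s(t) = 0, nous prenons 4 intégrales. L'intégrale du snap, avec j(0) = -24, donne le jerk: j(t) = -24. En prenant ∫j(t)dt et en appliquant a(0) = 6, nous trouvons a(t) = 6 - 24·t. En prenant ∫a(t)dt et en appliquant v(0) = 1, nous trouvons v(t) = -12·t^2 + 6·t + 1. En intégrant la vitesse et en utilisant la condition initiale x(0) = -4, nous obtenons x(t) = -4·t^3 + 3·t^2 + t - 4. De l'équation de la position x(t) = -4·t^3 + 3·t^2 + t - 4, nous substituons t = 3 pour obtenir x = -82.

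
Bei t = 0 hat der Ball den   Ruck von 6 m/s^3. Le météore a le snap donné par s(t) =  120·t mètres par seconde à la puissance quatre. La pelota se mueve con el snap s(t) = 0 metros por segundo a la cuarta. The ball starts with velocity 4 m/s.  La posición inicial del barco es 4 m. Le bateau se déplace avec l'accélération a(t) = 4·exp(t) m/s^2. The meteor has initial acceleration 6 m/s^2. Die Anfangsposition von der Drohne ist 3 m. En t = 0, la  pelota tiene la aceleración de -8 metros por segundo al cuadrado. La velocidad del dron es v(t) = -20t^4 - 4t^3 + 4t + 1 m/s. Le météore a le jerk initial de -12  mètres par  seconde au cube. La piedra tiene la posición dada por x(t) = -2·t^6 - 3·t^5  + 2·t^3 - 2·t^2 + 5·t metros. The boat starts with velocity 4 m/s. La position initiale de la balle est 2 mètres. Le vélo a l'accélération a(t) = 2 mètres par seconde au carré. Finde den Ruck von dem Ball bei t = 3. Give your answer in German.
Wir müssen unsere Gleichung für den Snap s(t) = 0 1-mal integrieren. Mit ∫s(t)dt und Anwendung von j(0) = 6, finden wir j(t) = 6. Mit j(t) = 6 und Einsetzen von t = 3, finden wir j = 6.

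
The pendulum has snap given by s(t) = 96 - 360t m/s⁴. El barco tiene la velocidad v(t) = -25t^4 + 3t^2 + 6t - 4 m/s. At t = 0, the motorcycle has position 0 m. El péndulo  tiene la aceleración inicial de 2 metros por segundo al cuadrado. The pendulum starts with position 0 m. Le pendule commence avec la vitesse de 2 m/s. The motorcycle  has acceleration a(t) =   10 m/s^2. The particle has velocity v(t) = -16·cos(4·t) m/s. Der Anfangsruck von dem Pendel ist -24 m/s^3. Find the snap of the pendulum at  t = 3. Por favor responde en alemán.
Wir haben den Snap s(t) = 96 - 360·t. Durch Einsetzen von t = 3: s(3) = -984.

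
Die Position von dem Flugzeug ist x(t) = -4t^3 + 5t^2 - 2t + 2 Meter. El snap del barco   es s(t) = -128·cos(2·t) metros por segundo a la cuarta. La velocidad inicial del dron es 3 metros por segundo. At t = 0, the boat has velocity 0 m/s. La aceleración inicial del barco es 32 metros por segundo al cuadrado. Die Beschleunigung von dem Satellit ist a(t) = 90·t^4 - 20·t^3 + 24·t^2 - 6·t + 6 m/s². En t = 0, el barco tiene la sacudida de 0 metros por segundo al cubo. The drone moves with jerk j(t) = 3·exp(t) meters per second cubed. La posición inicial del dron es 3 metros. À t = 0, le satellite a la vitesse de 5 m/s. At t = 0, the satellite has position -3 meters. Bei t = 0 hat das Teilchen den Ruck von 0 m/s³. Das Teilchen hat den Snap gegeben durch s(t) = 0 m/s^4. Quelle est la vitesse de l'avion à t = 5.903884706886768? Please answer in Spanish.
Debemos derivar nuestra ecuación de la posición x(t) = -4·t^3 + 5·t^2 - 2·t + 2 1 vez. Derivando la posición, obtenemos la velocidad: v(t) = -12·t^2 + 10·t - 2. Tenemos la velocidad v(t) = -12·t^2 + 10·t - 2. Sustituyendo t = 5.903884706886768: v(5.903884706886768) = -361.231408517670.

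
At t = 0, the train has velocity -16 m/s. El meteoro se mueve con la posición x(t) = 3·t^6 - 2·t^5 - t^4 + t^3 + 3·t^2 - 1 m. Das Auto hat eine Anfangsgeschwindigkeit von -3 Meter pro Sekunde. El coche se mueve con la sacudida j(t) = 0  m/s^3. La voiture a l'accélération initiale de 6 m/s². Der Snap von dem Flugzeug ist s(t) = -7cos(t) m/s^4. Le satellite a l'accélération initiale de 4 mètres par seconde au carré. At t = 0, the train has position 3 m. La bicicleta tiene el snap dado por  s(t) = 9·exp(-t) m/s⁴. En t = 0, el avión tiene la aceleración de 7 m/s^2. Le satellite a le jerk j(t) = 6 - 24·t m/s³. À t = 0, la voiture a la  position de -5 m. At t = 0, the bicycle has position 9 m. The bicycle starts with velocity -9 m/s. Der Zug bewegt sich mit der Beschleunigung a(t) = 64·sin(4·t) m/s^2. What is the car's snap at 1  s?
To solve this, we need to take 1 derivative of our jerk equation j(t) = 0. The derivative of jerk gives snap: s(t) = 0. From the given snap equation s(t) = 0, we substitute t = 1 to get s = 0.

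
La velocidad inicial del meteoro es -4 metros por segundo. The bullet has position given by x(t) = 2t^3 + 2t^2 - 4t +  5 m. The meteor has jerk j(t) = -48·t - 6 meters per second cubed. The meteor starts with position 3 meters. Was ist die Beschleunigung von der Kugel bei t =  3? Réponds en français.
En partant de la position x(t) = 2·t^3 + 2·t^2 - 4·t + 5, nous prenons 2 dérivées. En prenant d/dt de x(t), nous trouvons v(t) = 6·t^2 + 4·t - 4. En dérivant la vitesse, nous obtenons l'accélération: a(t) = 12·t + 4. Nous avons l'accélération a(t) = 12·t + 4. En substituant t = 3: a(3) = 40.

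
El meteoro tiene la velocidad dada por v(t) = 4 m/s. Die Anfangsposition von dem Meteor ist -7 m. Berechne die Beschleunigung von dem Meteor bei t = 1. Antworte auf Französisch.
Pour résoudre ceci, nous devons prendre 1 dérivée de notre équation de la vitesse v(t) = 4. En dérivant la vitesse, nous obtenons l'accélération: a(t) = 0. En utilisant a(t) = 0 et en substituant t = 1, nous trouvons a = 0.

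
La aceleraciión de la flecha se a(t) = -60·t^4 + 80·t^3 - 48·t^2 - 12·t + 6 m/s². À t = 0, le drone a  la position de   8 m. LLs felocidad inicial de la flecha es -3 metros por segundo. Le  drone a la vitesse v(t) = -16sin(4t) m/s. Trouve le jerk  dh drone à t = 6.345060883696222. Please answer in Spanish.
Partiendo de la velocidad v(t) = -16·sin(4·t), tomamos 2 derivadas. La derivada de la velocidad da la aceleración: a(t) = -64·cos(4·t). Derivando la aceleración, obtenemos la sacudida: j(t) = 256·sin(4·t). De la ecuación de la sacudida j(t) = 256·sin(4·t), sustituimos t = 6.345060883696222 para obtener j = 62.7156847057134.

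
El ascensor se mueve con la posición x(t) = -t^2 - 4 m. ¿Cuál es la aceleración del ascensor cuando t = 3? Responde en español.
Para resolver esto, necesitamos tomar 2 derivadas de nuestra ecuación de la posición x(t) = -t^2 - 4. Tomando d/dt de x(t), encontramos v(t) = -2·t. Tomando d/dt de v(t), encontramos a(t) = -2. Tenemos la aceleración a(t) = -2. Sustituyendo t = 3: a(3) = -2.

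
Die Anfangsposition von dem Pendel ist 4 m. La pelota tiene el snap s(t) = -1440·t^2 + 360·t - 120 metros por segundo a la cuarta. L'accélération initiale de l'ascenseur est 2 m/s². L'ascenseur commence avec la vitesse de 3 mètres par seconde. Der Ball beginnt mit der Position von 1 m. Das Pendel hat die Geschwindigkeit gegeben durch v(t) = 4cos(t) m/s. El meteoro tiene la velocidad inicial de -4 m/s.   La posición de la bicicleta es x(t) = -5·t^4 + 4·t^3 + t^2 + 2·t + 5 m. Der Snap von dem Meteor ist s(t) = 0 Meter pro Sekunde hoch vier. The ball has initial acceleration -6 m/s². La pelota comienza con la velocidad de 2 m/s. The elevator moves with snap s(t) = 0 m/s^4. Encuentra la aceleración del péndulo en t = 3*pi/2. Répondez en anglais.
We must differentiate our velocity equation v(t) = 4·cos(t) 1 time. Taking d/dt of v(t), we find a(t) = -4·sin(t). Using a(t) = -4·sin(t) and substituting t = 3*pi/2, we find a = 4.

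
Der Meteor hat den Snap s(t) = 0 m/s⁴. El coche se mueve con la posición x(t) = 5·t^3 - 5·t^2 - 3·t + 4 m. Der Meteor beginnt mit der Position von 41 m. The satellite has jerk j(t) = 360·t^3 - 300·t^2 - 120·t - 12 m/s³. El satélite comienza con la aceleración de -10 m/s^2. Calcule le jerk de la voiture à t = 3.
Pour résoudre ceci, nous devons prendre 3 dérivées de notre équation de la position x(t) = 5·t^3 - 5·t^2 - 3·t + 4. En dérivant la position, nous obtenons la vitesse: v(t) = 15·t^2 - 10·t - 3. En prenant d/dt de v(t), nous trouvons a(t) = 30·t - 10. En dérivant l'accélération, nous obtenons le jerk: j(t) = 30. En utilisant j(t) = 30 et en substituant t = 3, nous trouvons j = 30.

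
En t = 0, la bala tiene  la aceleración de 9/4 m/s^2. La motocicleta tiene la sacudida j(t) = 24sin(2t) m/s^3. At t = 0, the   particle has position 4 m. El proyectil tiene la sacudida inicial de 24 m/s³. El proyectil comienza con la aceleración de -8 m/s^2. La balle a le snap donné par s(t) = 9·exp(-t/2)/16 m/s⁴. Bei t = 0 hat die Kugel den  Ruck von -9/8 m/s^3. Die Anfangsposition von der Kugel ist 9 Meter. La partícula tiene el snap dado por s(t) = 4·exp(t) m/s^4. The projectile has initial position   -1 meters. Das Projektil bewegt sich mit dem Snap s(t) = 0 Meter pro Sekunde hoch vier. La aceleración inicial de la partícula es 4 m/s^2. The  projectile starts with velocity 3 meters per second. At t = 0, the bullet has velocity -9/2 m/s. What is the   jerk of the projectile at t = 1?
To find the answer, we compute 1 antiderivative of s(t) = 0. The integral of snap, with j(0) = 24, gives jerk: j(t) = 24. From the given jerk equation j(t) = 24, we substitute t = 1 to get j = 24.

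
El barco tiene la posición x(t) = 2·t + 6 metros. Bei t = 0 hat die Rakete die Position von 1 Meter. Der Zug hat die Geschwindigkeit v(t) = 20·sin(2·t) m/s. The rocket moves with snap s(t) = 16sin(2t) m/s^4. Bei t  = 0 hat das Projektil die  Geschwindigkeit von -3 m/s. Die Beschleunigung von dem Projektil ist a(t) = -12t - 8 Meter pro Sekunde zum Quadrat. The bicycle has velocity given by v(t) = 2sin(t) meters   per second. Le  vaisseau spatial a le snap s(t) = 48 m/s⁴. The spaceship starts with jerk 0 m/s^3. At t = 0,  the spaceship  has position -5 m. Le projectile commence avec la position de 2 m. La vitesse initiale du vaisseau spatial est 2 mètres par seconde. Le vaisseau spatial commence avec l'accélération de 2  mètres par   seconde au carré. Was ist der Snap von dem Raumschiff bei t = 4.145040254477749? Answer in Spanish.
Tenemos el snap s(t) = 48. Sustituyendo t = 4.145040254477749: s(4.145040254477749) = 48.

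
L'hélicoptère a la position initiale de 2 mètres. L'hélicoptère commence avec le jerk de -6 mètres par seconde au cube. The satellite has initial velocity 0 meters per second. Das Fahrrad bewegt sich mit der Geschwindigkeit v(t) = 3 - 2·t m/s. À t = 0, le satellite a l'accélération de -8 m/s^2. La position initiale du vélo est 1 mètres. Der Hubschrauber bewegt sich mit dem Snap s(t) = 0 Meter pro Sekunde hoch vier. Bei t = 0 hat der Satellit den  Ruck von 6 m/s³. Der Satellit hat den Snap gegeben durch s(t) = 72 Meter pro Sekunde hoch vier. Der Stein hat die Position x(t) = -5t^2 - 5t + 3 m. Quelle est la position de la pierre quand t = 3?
En utilisant x(t) = -5·t^2 - 5·t + 3 et en substituant t = 3, nous trouvons x = -57.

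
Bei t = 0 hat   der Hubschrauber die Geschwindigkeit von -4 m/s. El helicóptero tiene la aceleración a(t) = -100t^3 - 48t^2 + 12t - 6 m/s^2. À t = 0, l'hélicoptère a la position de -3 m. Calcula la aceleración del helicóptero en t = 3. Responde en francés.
Nous avons l'accélération a(t) = -100·t^3 - 48·t^2 + 12·t - 6. En substituant t = 3: a(3) = -3102.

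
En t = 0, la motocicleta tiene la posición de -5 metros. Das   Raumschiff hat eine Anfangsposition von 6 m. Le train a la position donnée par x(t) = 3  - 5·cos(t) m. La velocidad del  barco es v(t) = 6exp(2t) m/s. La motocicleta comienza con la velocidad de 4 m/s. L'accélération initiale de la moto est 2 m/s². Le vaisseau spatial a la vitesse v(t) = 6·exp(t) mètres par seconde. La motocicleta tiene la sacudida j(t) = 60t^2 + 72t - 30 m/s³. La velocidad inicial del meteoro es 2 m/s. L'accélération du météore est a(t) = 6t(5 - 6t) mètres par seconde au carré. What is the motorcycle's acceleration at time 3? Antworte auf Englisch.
We must find the antiderivative of our jerk equation j(t) = 60·t^2 + 72·t - 30 1 time. Taking ∫j(t)dt and applying a(0) = 2, we find a(t) = 20·t^3 + 36·t^2 - 30·t + 2. We have acceleration a(t) = 20·t^3 + 36·t^2 - 30·t + 2. Substituting t = 3: a(3) = 776.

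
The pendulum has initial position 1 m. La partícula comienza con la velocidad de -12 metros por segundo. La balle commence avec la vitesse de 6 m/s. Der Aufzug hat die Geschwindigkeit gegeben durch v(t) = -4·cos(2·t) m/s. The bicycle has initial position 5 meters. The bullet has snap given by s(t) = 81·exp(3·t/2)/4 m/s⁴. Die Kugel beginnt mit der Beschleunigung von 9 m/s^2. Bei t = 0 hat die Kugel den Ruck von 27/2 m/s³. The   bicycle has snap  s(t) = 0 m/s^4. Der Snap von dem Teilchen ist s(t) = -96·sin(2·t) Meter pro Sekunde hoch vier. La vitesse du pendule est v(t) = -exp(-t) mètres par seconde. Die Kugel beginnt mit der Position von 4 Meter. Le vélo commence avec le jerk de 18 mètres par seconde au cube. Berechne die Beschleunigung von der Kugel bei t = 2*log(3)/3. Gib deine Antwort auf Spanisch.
Debemos encontrar la integral de nuestra ecuación del snap s(t) = 81·exp(3·t/2)/4 2 veces. La antiderivada del snap es la sacudida. Usando j(0) = 27/2, obtenemos j(t) = 27·exp(3·t/2)/2. Integrando la sacudida y usando la condición inicial a(0) = 9, obtenemos a(t) = 9·exp(3·t/2). Usando a(t) = 9·exp(3·t/2) y sustituyendo t = 2*log(3)/3, encontramos a = 27.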